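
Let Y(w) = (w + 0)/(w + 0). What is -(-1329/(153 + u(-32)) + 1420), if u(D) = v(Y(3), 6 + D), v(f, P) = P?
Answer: -179011/127 ≈ -1409.5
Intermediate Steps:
Y(w) = 1 (Y(w) = w/w = 1)
u(D) = 6 + D
-(-1329/(153 + u(-32)) + 1420) = -(-1329/(153 + (6 - 32)) + 1420) = -(-1329/(153 - 26) + 1420) = -(-1329/127 + 1420) = -1*179011/127 = -179011/127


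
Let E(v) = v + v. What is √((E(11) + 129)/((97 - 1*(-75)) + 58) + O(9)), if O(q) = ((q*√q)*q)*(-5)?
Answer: I*√64238770/230 ≈ 34.847*I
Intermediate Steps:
E(v) = 2*v
O(q) = -5*q^(5/2) (O(q) = (q^(3/2)*q)*(-5) = q^(5/2)*(-5) = -5*q^(5/2))
√((E(11) + 129)/((97 - 1*(-75)) + 58) + O(9)) = √((2*11 + 129)/((97 - 1*(-75)) + 58) - 5*9^(5/2)) = √((22 + 129)/((97 + 75) + 58) - 5*243) = √(151/(172 + 58) - 1215) = √(151/230 - 1215) = √(-279299/230) = I*√64238770/230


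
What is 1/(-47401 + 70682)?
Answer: 1/23281 ≈ 4.2953e-5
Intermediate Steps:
1/(-47401 + 70682) = 1/23281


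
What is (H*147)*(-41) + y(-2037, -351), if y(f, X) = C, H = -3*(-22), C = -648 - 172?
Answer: -398602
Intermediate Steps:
C = -820
H = 66
y(f, X) = -820
(H*147)*(-41) + y(-2037, -351) = (66*147)*(-41) - 820 = 9702*(-41) - 820 = -397782 - 820 = -398602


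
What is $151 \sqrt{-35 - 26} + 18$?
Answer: $18 + 151 i \sqrt{61} \approx 18.0 + 1179.3 i$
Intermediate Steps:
$151 \sqrt{-35 - 26} + 18 = 151 \sqrt{-61} + 18 = 151 i \sqrt{61} + 18 = 18 + 151 i \sqrt{61}$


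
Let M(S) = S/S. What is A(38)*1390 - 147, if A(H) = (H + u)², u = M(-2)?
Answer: 2114043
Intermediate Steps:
M(S) = 1
u = 1
A(H) = (1 + H)² (A(H) = (H + 1)² = (1 + H)²)
A(38)*1390 - 147 = (1 + 38)²*1390 - 147 = 39²*1390 - 147 = 1521*1390 - 147 = 2114190 - 147 = 2114043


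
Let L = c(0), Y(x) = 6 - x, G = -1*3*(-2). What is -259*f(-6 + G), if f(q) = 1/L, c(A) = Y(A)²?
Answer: -259/36 ≈ -7.1944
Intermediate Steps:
G = 6 (G = -3*(-2) = 6)
c(A) = (6 - A)²
L = 36 (L = (-6 + 0)² = (-6)² = 36)
f(q) = 1/36
-259*f(-6 + G) = -259*1/36 = -259/36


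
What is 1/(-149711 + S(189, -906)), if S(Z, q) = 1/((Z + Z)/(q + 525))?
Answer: -126/18863713 ≈ -6.6795e-6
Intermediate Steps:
S(Z, q) = (525 + q)/(2*Z) (S(Z, q) = 1/((2*Z)/(525 + q)) = 1/(2*Z/(525 + q)) = (525 + q)/(2*Z))
1/(-149711 + S(189, -906)) = 1/(-149711 + (½)*(525 - 906)/189) = 1/(-149711 + (½)*(1/189)*(-381)) = 1/(-149711 - 127/126) = 1/(-18863713/126) = -126/18863713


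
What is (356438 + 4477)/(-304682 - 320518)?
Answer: -24061/41680 ≈ -0.57728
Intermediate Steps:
(356438 + 4477)/(-304682 - 320518) = 360915/(-625200) = 360915*(-1/625200) = -24061/41680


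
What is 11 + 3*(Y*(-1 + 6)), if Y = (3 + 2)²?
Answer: 386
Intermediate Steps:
Y = 25 (Y = 5² = 25)
11 + 3*(Y*(-1 + 6)) = 11 + 3*(25*(-1 + 6)) = 11 + 3*(25*5) = 11 + 3*125 = 11 + 375 = 386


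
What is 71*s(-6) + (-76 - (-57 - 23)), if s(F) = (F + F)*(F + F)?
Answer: 10228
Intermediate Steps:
s(F) = 4*F² (s(F) = (2*F)*(2*F) = 4*F²)
71*s(-6) + (-76 - (-57 - 23)) = 71*(4*(-6)²) + (-76 - (-57 - 23)) = 71*(4*36) + (-76 - 1*(-80)) = 71*144 + (-76 + 80) = 10224 + 4 = 10228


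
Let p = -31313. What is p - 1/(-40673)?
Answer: -1273593648/40673 ≈ -31313.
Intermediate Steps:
p - 1/(-40673) = -31313 - 1/(-40673) = -31313 - 1*(-1/40673) = -31313 + 1/40673 = -1273593648/40673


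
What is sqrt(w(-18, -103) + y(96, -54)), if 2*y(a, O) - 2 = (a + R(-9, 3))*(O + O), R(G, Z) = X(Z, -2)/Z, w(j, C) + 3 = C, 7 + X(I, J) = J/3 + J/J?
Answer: I*sqrt(5169) ≈ 71.896*I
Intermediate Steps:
X(I, J) = -6 + J/3 (X(I, J) = -7 + (J/3 + J/J) = -7 + (J*(1/3) + 1) = -7 + (J/3 + 1) = -7 + (1 + J/3) = -6 + J/3)
w(j, C) = -3 + C
R(G, Z) = -20/(3*Z) (R(G, Z) = (-6 + (1/3)*(-2))/Z = (-6 - 2/3)/Z = -20/(3*Z))
y(a, O) = 1 + O*(-20/9 + a) (y(a, O) = 1 + ((a - 20/3/3)*(O + O))/2 = 1 + ((a - 20/3*1/3)*(2*O))/2 = 1 + ((a - 20/9)*(2*O))/2 = 1 + ((-20/9 + a)*(2*O))/2 = 1 + (2*O*(-20/9 + a))/2 = 1 + O*(-20/9 + a))
sqrt(w(-18, -103) + y(96, -54)) = sqrt((-3 - 103) + (1 - 20/9*(-54) - 54*96)) = sqrt(-106 + (1 + 120 - 5184)) = sqrt(-106 - 5063) = sqrt(-5169) = I*sqrt(5169)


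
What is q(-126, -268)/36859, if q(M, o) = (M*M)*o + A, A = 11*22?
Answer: -4254526/36859 ≈ -115.43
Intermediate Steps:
A = 242
q(M, o) = 242 + o*M² (q(M, o) = (M*M)*o + 242 = M²*o + 242 = o*M² + 242 = 242 + o*M²)
q(-126, -268)/36859 = (242 - 268*(-126)²)/36859 = (242 - 268*15876)*(1/36859) = (242 - 4254768)*(1/36859) = -4254526*1/36859 = -4254526/36859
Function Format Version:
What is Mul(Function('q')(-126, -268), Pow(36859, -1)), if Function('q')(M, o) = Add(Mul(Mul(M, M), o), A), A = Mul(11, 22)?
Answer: Rational(-4254526, 36859) ≈ -115.43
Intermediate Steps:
A = 242
Function('q')(M, o) = Add(242, Mul(o, Pow(M, 2))) (Function('q')(M, o) = Add(Mul(Mul(M, M), o), 242) = Add(Mul(Pow(M, 2), o), 242) = Add(Mul(o, Pow(M, 2)), 242) = Add(242, Mul(o, Pow(M, 2))))
Mul(Function('q')(-126, -268), Pow(36859, -1)) = Mul(Add(242, Mul(-268, Pow(-126, 2))), Pow(36859, -1)) = Mul(Add(242, Mul(-268, 15876)), Rational(1, 36859)) = Mul(Add(242, -4254768), Rational(1, 36859)) = Mul(-4254526, Rational(1, 36859)) = Rational(-4254526, 36859)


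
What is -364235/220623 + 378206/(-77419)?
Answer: -111639651803/17080412037 ≈ -6.5361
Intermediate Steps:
-364235/220623 + 378206/(-77419) = -364235*1/220623 + 378206*(-1/77419) = -364235/220623 - 378206/77419 = -111639651803/17080412037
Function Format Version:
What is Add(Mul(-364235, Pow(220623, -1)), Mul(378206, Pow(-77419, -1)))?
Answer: Rational(-111639651803, 17080412037) ≈ -6.5361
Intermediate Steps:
Add(Mul(-364235, Pow(220623, -1)), Mul(378206, Pow(-77419, -1))) = Add(Mul(-364235, Rational(1, 220623)), Mul(378206, Rational(-1, 77419))) = Add(Rational(-364235, 220623), Rational(-378206, 77419)) = Rational(-111639651803, 17080412037)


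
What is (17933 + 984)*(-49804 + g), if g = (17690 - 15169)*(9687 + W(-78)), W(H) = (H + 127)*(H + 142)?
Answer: 610583611743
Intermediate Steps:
W(H) = (127 + H)*(142 + H)
g = 32326783 (g = (17690 - 15169)*(9687 + (18034 + (-78)² + 269*(-78))) = 2521*(9687 + (18034 + 6084 - 20982)) = 2521*(9687 + 3136) = 2521*12823 = 32326783)
(17933 + 984)*(-49804 + g) = (17933 + 984)*(-49804 + 32326783) = 18917*32276979 = 610583611743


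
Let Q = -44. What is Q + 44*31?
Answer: 1320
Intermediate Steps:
Q + 44*31 = -44 + 44*31 = -44 + 1364 = 1320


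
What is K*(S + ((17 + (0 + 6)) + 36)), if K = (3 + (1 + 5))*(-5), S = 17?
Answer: -3420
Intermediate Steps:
K = -45 (K = (3 + 6)*(-5) = 9*(-5) = -45)
K*(S + ((17 + (0 + 6)) + 36)) = -45*(17 + ((17 + (0 + 6)) + 36)) = -45*(17 + ((17 + 6) + 36)) = -45*(17 + (23 + 36)) = -45*(17 + 59) = -45*76 = -3420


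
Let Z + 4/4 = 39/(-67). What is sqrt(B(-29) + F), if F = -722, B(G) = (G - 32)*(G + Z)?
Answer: sqrt(5133205)/67 ≈ 33.816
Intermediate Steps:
Z = -106/67 (Z = -1 + 39/(-67) = -1 + 39*(-1/67) = -1 - 39/67 = -106/67 ≈ -1.5821)
B(G) = (-32 + G)*(-106/67 + G) (B(G) = (G - 32)*(G - 106/67) = (-32 + G)*(-106/67 + G))
sqrt(B(-29) + F) = sqrt((3392/67 + (-29)**2 - 2250/67*(-29)) - 722) = sqrt((3392/67 + 841 + 65250/67) - 722) = sqrt(124989/67 - 722) = sqrt(76615/67) = sqrt(5133205)/67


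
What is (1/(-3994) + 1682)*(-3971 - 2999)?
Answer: -23411905895/1997 ≈ -1.1724e+7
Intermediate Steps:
(1/(-3994) + 1682)*(-3971 - 2999) = (-1/3994 + 1682)*(-6970) = (6717907/3994)*(-6970) = -23411905895/1997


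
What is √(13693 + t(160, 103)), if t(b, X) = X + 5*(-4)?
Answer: 4*√861 ≈ 117.37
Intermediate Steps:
t(b, X) = -20 + X (t(b, X) = X - 20 = -20 + X)
√(13693 + t(160, 103)) = √(13693 + (-20 + 103)) = √(13693 + 83) = √13776 = 4*√861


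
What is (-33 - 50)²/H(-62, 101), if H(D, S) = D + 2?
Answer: -6889/60 ≈ -114.82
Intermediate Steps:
H(D, S) = 2 + D
(-33 - 50)²/H(-62, 101) = (-33 - 50)²/(2 - 62) = (-83)²/(-60) = 6889*(-1/60) = -6889/60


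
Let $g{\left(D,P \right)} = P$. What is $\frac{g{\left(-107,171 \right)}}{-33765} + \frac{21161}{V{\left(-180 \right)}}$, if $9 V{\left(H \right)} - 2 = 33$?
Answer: $\frac{12248580}{2251} \approx 5441.4$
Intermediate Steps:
$V{\left(H \right)} = \frac{35}{9}$ ($V{\left(H \right)} = \frac{2}{9} + \frac{1}{9} \cdot 33 = \frac{2}{9} + \frac{11}{3} = \frac{35}{9}$)
$\frac{g{\left(-107,171 \right)}}{-33765} + \frac{21161}{V{\left(-180 \right)}} = \frac{171}{-33765} + \frac{21161}{\frac{35}{9}} = 171 \left(- \frac{1}{33765}\right) + 21161 \cdot \frac{9}{35} = - \frac{57}{11255} + \frac{27207}{5} = \frac{12248580}{2251}$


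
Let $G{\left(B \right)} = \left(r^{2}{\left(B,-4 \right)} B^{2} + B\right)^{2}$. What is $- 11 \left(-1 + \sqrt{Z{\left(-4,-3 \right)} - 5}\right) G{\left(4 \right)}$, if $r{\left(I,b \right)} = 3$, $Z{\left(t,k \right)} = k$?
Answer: $240944 - 481888 i \sqrt{2} \approx 2.4094 \cdot 10^{5} - 6.8149 \cdot 10^{5} i$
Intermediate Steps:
$G{\left(B \right)} = \left(B + 9 B^{2}\right)^{2}$ ($G{\left(B \right)} = \left(3^{2} B^{2} + B\right)^{2} = \left(9 B^{2} + B\right)^{2} = \left(B + 9 B^{2}\right)^{2}$)
$- 11 \left(-1 + \sqrt{Z{\left(-4,-3 \right)} - 5}\right) G{\left(4 \right)} = - 11 \left(-1 + \sqrt{-3 - 5}\right) 4^{2} \left(1 + 9 \cdot 4\right)^{2} = - 11 \left(-1 + \sqrt{-8}\right) 16 \left(1 + 36\right)^{2} = - 11 \left(-1 + 2 i \sqrt{2}\right) 16 \cdot 37^{2} = - 11 \left(-1 + 2 i \sqrt{2}\right) 16 \cdot 1369 = - 11 \left(-1 + 2 i \sqrt{2}\right) 21904 = - 11 \left(-21904 + 43808 i \sqrt{2}\right) = 240944 - 481888 i \sqrt{2}$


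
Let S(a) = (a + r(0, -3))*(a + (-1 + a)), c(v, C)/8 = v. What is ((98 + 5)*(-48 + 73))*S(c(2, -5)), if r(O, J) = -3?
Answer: 1037725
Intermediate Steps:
c(v, C) = 8*v
S(a) = (-1 + 2*a)*(-3 + a) (S(a) = (a - 3)*(a + (-1 + a)) = (-3 + a)*(-1 + 2*a) = (-1 + 2*a)*(-3 + a))
((98 + 5)*(-48 + 73))*S(c(2, -5)) = ((98 + 5)*(-48 + 73))*(3 - 56*2 + 2*(8*2)²) = (103*25)*(3 - 7*16 + 2*16²) = 2575*(3 - 112 + 2*256) = 2575*(3 - 112 + 512) = 2575*403 = 1037725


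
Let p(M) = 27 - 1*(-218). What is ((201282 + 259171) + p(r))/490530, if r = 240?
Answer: 76783/81755 ≈ 0.93918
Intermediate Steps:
p(M) = 245 (p(M) = 27 + 218 = 245)
((201282 + 259171) + p(r))/490530 = ((201282 + 259171) + 245)/490530 = (460453 + 245)*(1/490530) = 460698*(1/490530) = 76783/81755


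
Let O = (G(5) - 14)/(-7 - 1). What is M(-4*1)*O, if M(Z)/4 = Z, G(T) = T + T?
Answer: -8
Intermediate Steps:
G(T) = 2*T
M(Z) = 4*Z
O = 1/2 (O = (2*5 - 14)/(-7 - 1) = (10 - 14)/(-8) = -4*(-1/8) = 1/2 ≈ 0.50000)
M(-4*1)*O = (4*(-4*1))*(1/2) = (4*(-4))*(1/2) = -16*1/2 = -8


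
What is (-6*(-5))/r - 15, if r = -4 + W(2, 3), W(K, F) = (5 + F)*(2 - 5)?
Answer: -225/14 ≈ -16.071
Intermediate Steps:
W(K, F) = -15 - 3*F (W(K, F) = (5 + F)*(-3) = -15 - 3*F)
r = -28 (r = -4 + (-15 - 3*3) = -4 + (-15 - 9) = -4 - 24 = -28)
(-6*(-5))/r - 15 = -6*(-5)/(-28) - 15 = 30*(-1/28) - 15 = -15/14 - 15 = -225/14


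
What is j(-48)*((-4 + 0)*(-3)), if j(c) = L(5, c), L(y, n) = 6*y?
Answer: 360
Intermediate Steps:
j(c) = 30 (j(c) = 6*5 = 30)
j(-48)*((-4 + 0)*(-3)) = 30*((-4 + 0)*(-3)) = 30*(-4*(-3)) = 30*12 = 360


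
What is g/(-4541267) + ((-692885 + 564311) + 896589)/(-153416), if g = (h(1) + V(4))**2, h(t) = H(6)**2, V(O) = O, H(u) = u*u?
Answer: -3747034215005/696703018072 ≈ -5.3782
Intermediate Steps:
H(u) = u**2
h(t) = 1296 (h(t) = (6**2)**2 = 36**2 = 1296)
g = 1690000 (g = (1296 + 4)**2 = 1300**2 = 1690000)
g/(-4541267) + ((-692885 + 564311) + 896589)/(-153416) = 1690000/(-4541267) + ((-692885 + 564311) + 896589)/(-153416) = 1690000*(-1/4541267) + (-128574 + 896589)*(-1/153416) = -1690000/4541267 + 768015*(-1/153416) = -1690000/4541267 - 768015/153416 = -3747034215005/696703018072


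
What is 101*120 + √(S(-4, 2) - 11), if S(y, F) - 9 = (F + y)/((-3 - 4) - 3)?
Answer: 12120 + 3*I*√5/5 ≈ 12120.0 + 1.3416*I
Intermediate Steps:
S(y, F) = 9 - F/10 - y/10 (S(y, F) = 9 + (F + y)/((-3 - 4) - 3) = 9 + (F + y)/(-7 - 3) = 9 + (F + y)/(-10) = 9 + (F + y)*(-⅒) = 9 + (-F/10 - y/10) = 9 - F/10 - y/10)
101*120 + √(S(-4, 2) - 11) = 101*120 + √((9 - ⅒*2 - ⅒*(-4)) - 11) = 12120 + √((9 - ⅕ + ⅖) - 11) = 12120 + √(46/5 - 11) = 12120 + √(-9/5) = 12120 + 3*I*√5/5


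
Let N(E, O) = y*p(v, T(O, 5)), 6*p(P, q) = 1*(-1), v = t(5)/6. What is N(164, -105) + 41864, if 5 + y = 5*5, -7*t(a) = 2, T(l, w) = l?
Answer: 125582/3 ≈ 41861.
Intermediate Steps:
t(a) = -2/7 (t(a) = -1/7*2 = -2/7)
v = -1/21 (v = -2/7/6 = -2/7*1/6 = -1/21 ≈ -0.047619)
p(P, q) = -1/6 (p(P, q) = (1*(-1))/6 = (1/6)*(-1) = -1/6)
y = 20 (y = -5 + 5*5 = -5 + 25 = 20)
N(E, O) = -10/3 (N(E, O) = 20*(-1/6) = -10/3)
N(164, -105) + 41864 = -10/3 + 41864 = 125582/3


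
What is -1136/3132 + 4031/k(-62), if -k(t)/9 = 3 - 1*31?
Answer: 342745/21924 ≈ 15.633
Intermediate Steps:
k(t) = 252 (k(t) = -9*(3 - 1*31) = -9*(3 - 31) = -9*(-28) = 252)
-1136/3132 + 4031/k(-62) = -1136/3132 + 4031/252 = -1136*1/3132 + 4031*(1/252) = -284/783 + 4031/252 = 342745/21924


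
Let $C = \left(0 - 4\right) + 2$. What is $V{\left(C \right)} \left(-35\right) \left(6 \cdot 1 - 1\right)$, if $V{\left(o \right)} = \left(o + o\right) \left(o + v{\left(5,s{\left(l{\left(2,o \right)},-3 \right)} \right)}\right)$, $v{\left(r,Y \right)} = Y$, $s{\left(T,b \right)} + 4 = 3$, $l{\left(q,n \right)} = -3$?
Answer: $-2100$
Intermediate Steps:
$s{\left(T,b \right)} = -1$ ($s{\left(T,b \right)} = -4 + 3 = -1$)
$C = -2$ ($C = -4 + 2 = -2$)
$V{\left(o \right)} = 2 o \left(-1 + o\right)$ ($V{\left(o \right)} = \left(o + o\right) \left(o - 1\right) = 2 o \left(-1 + o\right)$)
$V{\left(C \right)} \left(-35\right) \left(6 \cdot 1 - 1\right) = 2 \left(-2\right) \left(-1 - 2\right) \left(-35\right) \left(6 \cdot 1 - 1\right) = 2 \left(-2\right) \left(-3\right) \left(-35\right) \left(6 - 1\right) = 12 \left(-35\right) 5 = \left(-420\right) 5 = -2100$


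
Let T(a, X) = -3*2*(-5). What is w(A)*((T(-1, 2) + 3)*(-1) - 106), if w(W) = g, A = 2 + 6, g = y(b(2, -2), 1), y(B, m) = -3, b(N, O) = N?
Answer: 417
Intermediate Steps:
T(a, X) = 30 (T(a, X) = -6*(-5) = 30)
g = -3
A = 8
w(W) = -3
w(A)*((T(-1, 2) + 3)*(-1) - 106) = -3*((30 + 3)*(-1) - 106) = -3*(33*(-1) - 106) = -3*(-33 - 106) = -3*(-139) = 417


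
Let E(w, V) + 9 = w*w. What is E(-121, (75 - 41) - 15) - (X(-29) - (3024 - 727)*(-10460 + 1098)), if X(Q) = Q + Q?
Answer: -21489824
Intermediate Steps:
X(Q) = 2*Q
E(w, V) = -9 + w² (E(w, V) = -9 + w*w = -9 + w²)
E(-121, (75 - 41) - 15) - (X(-29) - (3024 - 727)*(-10460 + 1098)) = (-9 + (-121)²) - (2*(-29) - (3024 - 727)*(-10460 + 1098)) = (-9 + 14641) - (-58 - 2297*(-9362)) = 14632 - (-58 - 1*(-21504514)) = 14632 - (-58 + 21504514) = 14632 - 1*21504456 = 14632 - 21504456 = -21489824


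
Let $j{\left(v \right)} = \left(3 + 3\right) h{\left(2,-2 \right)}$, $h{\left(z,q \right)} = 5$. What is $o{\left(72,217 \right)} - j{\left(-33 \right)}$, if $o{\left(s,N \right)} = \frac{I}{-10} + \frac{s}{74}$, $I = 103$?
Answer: $- \frac{14551}{370} \approx -39.327$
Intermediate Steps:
$o{\left(s,N \right)} = - \frac{103}{10} + \frac{s}{74}$ ($o{\left(s,N \right)} = \frac{103}{-10} + \frac{s}{74} = 103 \left(- \frac{1}{10}\right) + s \frac{1}{74} = - \frac{103}{10} + \frac{s}{74}$)
$j{\left(v \right)} = 30$ ($j{\left(v \right)} = \left(3 + 3\right) 5 = 6 \cdot 5 = 30$)
$o{\left(72,217 \right)} - j{\left(-33 \right)} = \left(- \frac{103}{10} + \frac{1}{74} \cdot 72\right) - 30 = \left(- \frac{103}{10} + \frac{36}{37}\right) - 30 = - \frac{3451}{370} - 30 = - \frac{14551}{370}$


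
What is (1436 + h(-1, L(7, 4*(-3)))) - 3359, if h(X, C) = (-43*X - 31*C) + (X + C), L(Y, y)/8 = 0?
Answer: -1881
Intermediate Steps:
L(Y, y) = 0 (L(Y, y) = 8*0 = 0)
h(X, C) = -42*X - 30*C (h(X, C) = (-43*X - 31*C) + (C + X) = -42*X - 30*C)
(1436 + h(-1, L(7, 4*(-3)))) - 3359 = (1436 + (-42*(-1) - 30*0)) - 3359 = (1436 + (42 + 0)) - 3359 = (1436 + 42) - 3359 = 1478 - 3359 = -1881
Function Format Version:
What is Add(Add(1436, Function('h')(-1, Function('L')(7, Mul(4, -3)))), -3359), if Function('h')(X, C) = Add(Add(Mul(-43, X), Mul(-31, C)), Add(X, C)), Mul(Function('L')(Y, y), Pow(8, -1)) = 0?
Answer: -1881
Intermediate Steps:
Function('L')(Y, y) = 0 (Function('L')(Y, y) = Mul(8, 0) = 0)
Function('h')(X, C) = Add(Mul(-42, X), Mul(-30, C)) (Function('h')(X, C) = Add(Add(Mul(-43, X), Mul(-31, C)), Add(C, X)) = Add(Mul(-42, X), Mul(-30, C)))
Add(Add(1436, Function('h')(-1, Function('L')(7, Mul(4, -3)))), -3359) = Add(Add(1436, Add(Mul(-42, -1), Mul(-30, 0))), -3359) = Add(Add(1436, Add(42, 0)), -3359) = Add(Add(1436, 42), -3359) = Add(1478, -3359) = -1881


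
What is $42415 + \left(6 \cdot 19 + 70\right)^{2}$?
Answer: $76271$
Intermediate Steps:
$42415 + \left(6 \cdot 19 + 70\right)^{2} = 42415 + \left(114 + 70\right)^{2} = 42415 + 184^{2} = 42415 + 33856 = 76271$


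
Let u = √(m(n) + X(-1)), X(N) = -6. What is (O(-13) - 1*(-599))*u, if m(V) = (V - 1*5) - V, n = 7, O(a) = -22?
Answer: 577*I*√11 ≈ 1913.7*I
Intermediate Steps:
m(V) = -5 (m(V) = (V - 5) - V = (-5 + V) - V = -5)
u = I*√11 (u = √(-5 - 6) = √(-11) = I*√11 ≈ 3.3166*I)
(O(-13) - 1*(-599))*u = (-22 - 1*(-599))*(I*√11) = (-22 + 599)*(I*√11) = 577*(I*√11) = 577*I*√11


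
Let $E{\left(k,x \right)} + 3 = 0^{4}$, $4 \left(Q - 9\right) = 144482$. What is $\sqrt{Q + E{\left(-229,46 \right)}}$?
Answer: $\frac{\sqrt{144506}}{2} \approx 190.07$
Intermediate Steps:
$Q = \frac{72259}{2}$ ($Q = 9 + \frac{1}{4} \cdot 144482 = 9 + \frac{72241}{2} = \frac{72259}{2} \approx 36130.0$)
$E{\left(k,x \right)} = -3$ ($E{\left(k,x \right)} = -3 + 0^{4} = -3 + 0 = -3$)
$\sqrt{Q + E{\left(-229,46 \right)}} = \sqrt{\frac{72259}{2} - 3} = \sqrt{\frac{72253}{2}} = \frac{\sqrt{144506}}{2}$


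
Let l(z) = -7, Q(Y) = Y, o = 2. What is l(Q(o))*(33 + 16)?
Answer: -343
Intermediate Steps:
l(Q(o))*(33 + 16) = -7*(33 + 16) = -7*49 = -343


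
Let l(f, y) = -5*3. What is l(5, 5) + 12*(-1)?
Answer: -27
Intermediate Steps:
l(f, y) = -15
l(5, 5) + 12*(-1) = -15 + 12*(-1) = -15 - 12 = -27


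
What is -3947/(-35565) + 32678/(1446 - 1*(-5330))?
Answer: 594468971/120494220 ≈ 4.9336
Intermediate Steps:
-3947/(-35565) + 32678/(1446 - 1*(-5330)) = -3947*(-1/35565) + 32678/(1446 + 5330) = 3947/35565 + 32678/6776 = 3947/35565 + 32678*(1/6776) = 3947/35565 + 16339/3388 = 594468971/120494220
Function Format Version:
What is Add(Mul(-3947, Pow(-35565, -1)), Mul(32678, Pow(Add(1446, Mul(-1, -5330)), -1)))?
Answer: Rational(594468971, 120494220) ≈ 4.9336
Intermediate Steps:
Add(Mul(-3947, Pow(-35565, -1)), Mul(32678, Pow(Add(1446, Mul(-1, -5330)), -1))) = Add(Mul(-3947, Rational(-1, 35565)), Mul(32678, Pow(Add(1446, 5330), -1))) = Add(Rational(3947, 35565), Mul(32678, Pow(6776, -1))) = Add(Rational(3947, 35565), Mul(32678, Rational(1, 6776))) = Add(Rational(3947, 35565), Rational(16339, 3388)) = Rational(594468971, 120494220)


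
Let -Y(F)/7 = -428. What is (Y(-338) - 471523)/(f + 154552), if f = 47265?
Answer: -468527/201817 ≈ -2.3215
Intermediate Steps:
Y(F) = 2996 (Y(F) = -7*(-428) = 2996)
(Y(-338) - 471523)/(f + 154552) = (2996 - 471523)/(47265 + 154552) = -468527/201817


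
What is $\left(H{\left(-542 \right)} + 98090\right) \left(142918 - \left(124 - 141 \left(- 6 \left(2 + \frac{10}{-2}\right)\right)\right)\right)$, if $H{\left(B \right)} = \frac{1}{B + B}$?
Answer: $\frac{3863271867147}{271} \approx 1.4256 \cdot 10^{10}$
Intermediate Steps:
$H{\left(B \right)} = \frac{1}{2 B}$
$\left(H{\left(-542 \right)} + 98090\right) \left(142918 - \left(124 - 141 \left(- 6 \left(2 + \frac{10}{-2}\right)\right)\right)\right) = \left(\frac{1}{2 \left(-542\right)} + 98090\right) \left(142918 - \left(124 - 141 \left(- 6 \left(2 + \frac{10}{-2}\right)\right)\right)\right) = \left(\frac{1}{2} \left(- \frac{1}{542}\right) + 98090\right) \left(142918 - \left(124 - 141 \left(- 6 \left(2 + 10 \left(- \frac{1}{2}\right)\right)\right)\right)\right) = \left(- \frac{1}{1084} + 98090\right) \left(142918 - \left(124 - 141 \left(- 6 \left(2 - 5\right)\right)\right)\right) = \frac{106329559 \left(142918 - \left(124 - 141 \left(\left(-6\right) \left(-3\right)\right)\right)\right)}{1084} = \frac{106329559 \left(142918 + \left(141 \cdot 18 - 124\right)\right)}{1084} = \frac{106329559 \left(142918 + \left(2538 - 124\right)\right)}{1084} = \frac{106329559 \left(142918 + 2414\right)}{1084} = \frac{106329559}{1084} \cdot 145332 = \frac{3863271867147}{271}$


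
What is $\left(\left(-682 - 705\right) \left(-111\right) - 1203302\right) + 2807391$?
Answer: $1758046$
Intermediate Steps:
$\left(\left(-682 - 705\right) \left(-111\right) - 1203302\right) + 2807391 = \left(\left(-1387\right) \left(-111\right) - 1203302\right) + 2807391 = \left(153957 - 1203302\right) + 2807391 = -1049345 + 2807391 = 1758046$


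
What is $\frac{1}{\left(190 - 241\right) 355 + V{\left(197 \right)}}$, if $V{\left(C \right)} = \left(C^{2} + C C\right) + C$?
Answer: $\frac{1}{59710} \approx 1.6748 \cdot 10^{-5}$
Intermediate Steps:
$V{\left(C \right)} = C + 2 C^{2}$ ($V{\left(C \right)} = \left(C^{2} + C^{2}\right) + C = 2 C^{2} + C = C + 2 C^{2}$)
$\frac{1}{\left(190 - 241\right) 355 + V{\left(197 \right)}} = \frac{1}{\left(190 - 241\right) 355 + 197 \left(1 + 2 \cdot 197\right)} = \frac{1}{\left(-51\right) 355 + 197 \left(1 + 394\right)} = \frac{1}{-18105 + 197 \cdot 395} = \frac{1}{-18105 + 77815} = \frac{1}{59710}$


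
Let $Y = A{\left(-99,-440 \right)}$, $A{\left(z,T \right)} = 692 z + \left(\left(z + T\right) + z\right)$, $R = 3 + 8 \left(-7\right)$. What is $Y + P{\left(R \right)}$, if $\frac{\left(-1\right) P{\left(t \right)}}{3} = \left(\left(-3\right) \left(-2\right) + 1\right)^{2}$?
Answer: $-69293$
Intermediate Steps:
$R = -53$ ($R = 3 - 56 = -53$)
$P{\left(t \right)} = -147$ ($P{\left(t \right)} = - 3 \left(\left(-3\right) \left(-2\right) + 1\right)^{2} = - 3 \left(6 + 1\right)^{2} = - 3 \cdot 7^{2} = \left(-3\right) 49 = -147$)
$A{\left(z,T \right)} = T + 694 z$ ($A{\left(z,T \right)} = 692 z + \left(\left(T + z\right) + z\right) = 692 z + \left(T + 2 z\right) = T + 694 z$)
$Y = -69146$ ($Y = -440 + 694 \left(-99\right) = -440 - 68706 = -69146$)
$Y + P{\left(R \right)} = -69146 - 147 = -69293$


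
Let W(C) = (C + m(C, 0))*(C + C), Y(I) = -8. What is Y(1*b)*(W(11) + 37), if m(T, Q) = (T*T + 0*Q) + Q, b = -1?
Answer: -23528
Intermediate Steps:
m(T, Q) = Q + T² (m(T, Q) = (T² + 0) + Q = T² + Q = Q + T²)
W(C) = 2*C*(C + C²) (W(C) = (C + (0 + C²))*(C + C) = (C + C²)*(2*C) = 2*C*(C + C²))
Y(1*b)*(W(11) + 37) = -8*(2*11²*(1 + 11) + 37) = -8*(2*121*12 + 37) = -8*(2904 + 37) = -8*2941 = -23528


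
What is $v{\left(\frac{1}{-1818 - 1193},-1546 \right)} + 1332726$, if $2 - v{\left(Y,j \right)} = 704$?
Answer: $1332024$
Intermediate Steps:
$v{\left(Y,j \right)} = -702$ ($v{\left(Y,j \right)} = 2 - 704 = -702$)
$v{\left(\frac{1}{-1818 - 1193},-1546 \right)} + 1332726 = -702 + 1332726 = 1332024$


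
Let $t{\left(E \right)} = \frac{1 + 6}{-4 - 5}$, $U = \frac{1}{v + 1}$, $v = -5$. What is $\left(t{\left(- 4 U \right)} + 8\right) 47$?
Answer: $\frac{3055}{9} \approx 339.44$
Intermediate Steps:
$U = - \frac{1}{4}$ ($U = \frac{1}{-5 + 1} = \frac{1}{-4} = - \frac{1}{4} \approx -0.25$)
$t{\left(E \right)} = - \frac{7}{9}$ ($t{\left(E \right)} = \frac{7}{-9} = 7 \left(- \frac{1}{9}\right) = - \frac{7}{9}$)
$\left(t{\left(- 4 U \right)} + 8\right) 47 = \left(- \frac{7}{9} + 8\right) 47 = \frac{65}{9} \cdot 47 = \frac{3055}{9}$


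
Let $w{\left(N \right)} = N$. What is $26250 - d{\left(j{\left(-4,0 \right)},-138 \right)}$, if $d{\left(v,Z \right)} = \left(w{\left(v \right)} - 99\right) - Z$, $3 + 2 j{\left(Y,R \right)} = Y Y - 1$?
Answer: $26205$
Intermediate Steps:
$j{\left(Y,R \right)} = -2 + \frac{Y^{2}}{2}$ ($j{\left(Y,R \right)} = - \frac{3}{2} + \frac{Y Y - 1}{2} = - \frac{3}{2} + \frac{Y^{2} - 1}{2} = - \frac{3}{2} + \frac{-1 + Y^{2}}{2} = - \frac{3}{2} + \left(- \frac{1}{2} + \frac{Y^{2}}{2}\right) = -2 + \frac{Y^{2}}{2}$)
$d{\left(v,Z \right)} = -99 + v - Z$ ($d{\left(v,Z \right)} = \left(v - 99\right) - Z = \left(-99 + v\right) - Z = -99 + v - Z$)
$26250 - d{\left(j{\left(-4,0 \right)},-138 \right)} = 26250 - \left(-99 - \left(2 - \frac{\left(-4\right)^{2}}{2}\right) - -138\right) = 26250 - \left(-99 + \left(-2 + \frac{1}{2} \cdot 16\right) + 138\right) = 26250 - \left(-99 + \left(-2 + 8\right) + 138\right) = 26250 - \left(-99 + 6 + 138\right) = 26250 - 45 = 26205$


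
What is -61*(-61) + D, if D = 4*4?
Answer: 3737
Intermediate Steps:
D = 16
-61*(-61) + D = -61*(-61) + 16 = 3721 + 16 = 3737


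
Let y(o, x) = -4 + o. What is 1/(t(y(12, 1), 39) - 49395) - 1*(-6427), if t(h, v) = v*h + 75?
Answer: 314974415/49008 ≈ 6427.0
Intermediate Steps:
t(h, v) = 75 + h*v (t(h, v) = h*v + 75 = 75 + h*v)
1/(t(y(12, 1), 39) - 49395) - 1*(-6427) = 1/((75 + (-4 + 12)*39) - 49395) - 1*(-6427) = 1/((75 + 8*39) - 49395) + 6427 = 1/((75 + 312) - 49395) + 6427 = 1/(387 - 49395) + 6427 = 1/(-49008) + 6427 = -1/49008 + 6427 = 314974415/49008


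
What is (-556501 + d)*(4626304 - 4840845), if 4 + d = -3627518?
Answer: 897644478443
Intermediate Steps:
d = -3627522 (d = -4 - 3627518 = -3627522)
(-556501 + d)*(4626304 - 4840845) = (-556501 - 3627522)*(4626304 - 4840845) = -4184023*(-214541) = 897644478443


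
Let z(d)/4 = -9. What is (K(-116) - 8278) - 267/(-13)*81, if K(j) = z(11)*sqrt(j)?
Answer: -85987/13 - 72*I*sqrt(29) ≈ -6614.4 - 387.73*I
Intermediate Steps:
z(d) = -36 (z(d) = 4*(-9) = -36)
K(j) = -36*sqrt(j)
(K(-116) - 8278) - 267/(-13)*81 = (-72*I*sqrt(29) - 8278) - 267/(-13)*81 = (-72*I*sqrt(29) - 8278) - 267*(-1/13)*81 = (-72*I*sqrt(29) - 8278) + (267/13)*81 = (-8278 - 72*I*sqrt(29)) + 21627/13 = -85987/13 - 72*I*sqrt(29)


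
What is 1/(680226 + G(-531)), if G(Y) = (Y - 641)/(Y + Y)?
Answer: 531/361200592 ≈ 1.4701e-6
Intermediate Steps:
G(Y) = (-641 + Y)/(2*Y) (G(Y) = (-641 + Y)/((2*Y)) = (-641 + Y)*(1/(2*Y)) = (-641 + Y)/(2*Y))
1/(680226 + G(-531)) = 1/(680226 + (½)*(-641 - 531)/(-531)) = 1/(680226 + (½)*(-1/531)*(-1172)) = 1/(680226 + 586/531) = 1/(361200592/531) = 531/361200592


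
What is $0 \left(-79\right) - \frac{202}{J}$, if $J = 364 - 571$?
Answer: $\frac{202}{207} \approx 0.97585$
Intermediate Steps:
$J = -207$ ($J = 364 - 571 = -207$)
$0 \left(-79\right) - \frac{202}{J} = 0 \left(-79\right) - \frac{202}{-207} = 0 - - \frac{202}{207} = 0 + \frac{202}{207} = \frac{202}{207}$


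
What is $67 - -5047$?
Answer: $5114$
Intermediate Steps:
$67 - -5047 = 67 + 5047 = 5114$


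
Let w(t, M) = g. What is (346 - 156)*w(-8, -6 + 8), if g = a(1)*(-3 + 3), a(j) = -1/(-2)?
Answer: 0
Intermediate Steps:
a(j) = ½ (a(j) = -1*(-½) = ½)
g = 0 (g = (-3 + 3)/2 = (½)*0 = 0)
w(t, M) = 0
(346 - 156)*w(-8, -6 + 8) = (346 - 156)*0 = 190*0 = 0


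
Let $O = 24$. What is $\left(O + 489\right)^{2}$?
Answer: $263169$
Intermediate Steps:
$\left(O + 489\right)^{2} = \left(24 + 489\right)^{2} = 513^{2} = 263169$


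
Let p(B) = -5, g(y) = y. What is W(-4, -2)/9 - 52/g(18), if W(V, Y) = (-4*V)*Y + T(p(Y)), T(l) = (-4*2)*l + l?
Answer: -23/9 ≈ -2.5556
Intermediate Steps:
T(l) = -7*l (T(l) = -8*l + l = -7*l)
W(V, Y) = 35 - 4*V*Y (W(V, Y) = (-4*V)*Y - 7*(-5) = -4*V*Y + 35 = 35 - 4*V*Y)
W(-4, -2)/9 - 52/g(18) = (35 - 4*(-4)*(-2))/9 - 52/18 = (35 - 32)*(⅑) - 52*1/18 = 3*(⅑) - 26/9 = ⅓ - 26/9 = -23/9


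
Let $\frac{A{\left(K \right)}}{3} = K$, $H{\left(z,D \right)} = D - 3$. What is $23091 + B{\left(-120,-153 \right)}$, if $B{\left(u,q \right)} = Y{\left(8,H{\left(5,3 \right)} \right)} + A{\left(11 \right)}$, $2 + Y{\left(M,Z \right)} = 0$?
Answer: $23122$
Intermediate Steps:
$H{\left(z,D \right)} = -3 + D$
$Y{\left(M,Z \right)} = -2$ ($Y{\left(M,Z \right)} = -2 + 0 = -2$)
$A{\left(K \right)} = 3 K$
$B{\left(u,q \right)} = 31$ ($B{\left(u,q \right)} = -2 + 3 \cdot 11 = -2 + 33 = 31$)
$23091 + B{\left(-120,-153 \right)} = 23091 + 31 = 23122$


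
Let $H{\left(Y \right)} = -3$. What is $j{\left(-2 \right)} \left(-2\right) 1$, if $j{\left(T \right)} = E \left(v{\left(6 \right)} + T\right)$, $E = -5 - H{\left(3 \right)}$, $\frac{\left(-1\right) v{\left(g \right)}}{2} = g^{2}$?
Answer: $-296$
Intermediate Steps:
$v{\left(g \right)} = - 2 g^{2}$
$E = -2$ ($E = -5 - -3 = -5 + 3 = -2$)
$j{\left(T \right)} = 144 - 2 T$ ($j{\left(T \right)} = - 2 \left(- 2 \cdot 6^{2} + T\right) = - 2 \left(\left(-2\right) 36 + T\right) = - 2 \left(-72 + T\right) = 144 - 2 T$)
$j{\left(-2 \right)} \left(-2\right) 1 = \left(144 - -4\right) \left(-2\right) 1 = \left(144 + 4\right) \left(-2\right) 1 = 148 \left(-2\right) 1 = \left(-296\right) 1 = -296$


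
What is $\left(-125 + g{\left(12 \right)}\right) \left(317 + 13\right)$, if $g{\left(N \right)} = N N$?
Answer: $6270$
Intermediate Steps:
$g{\left(N \right)} = N^{2}$
$\left(-125 + g{\left(12 \right)}\right) \left(317 + 13\right) = \left(-125 + 12^{2}\right) \left(317 + 13\right) = \left(-125 + 144\right) 330 = 19 \cdot 330 = 6270$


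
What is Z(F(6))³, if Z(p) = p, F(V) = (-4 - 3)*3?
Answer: -9261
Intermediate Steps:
F(V) = -21 (F(V) = -7*3 = -21)
Z(F(6))³ = (-21)³ = -9261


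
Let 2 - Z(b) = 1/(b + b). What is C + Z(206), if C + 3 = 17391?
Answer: 7164679/412 ≈ 17390.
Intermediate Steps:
C = 17388 (C = -3 + 17391 = 17388)
Z(b) = 2 - 1/(2*b) (Z(b) = 2 - 1/(b + b) = 2 - 1/(2*b))
C + Z(206) = 17388 + (2 - 1/2/206) = 17388 + (2 - 1/2*1/206) = 17388 + (2 - 1/412) = 17388 + 823/412 = 7164679/412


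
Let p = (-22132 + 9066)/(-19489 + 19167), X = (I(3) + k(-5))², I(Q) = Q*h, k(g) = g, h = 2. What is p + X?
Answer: 6694/161 ≈ 41.578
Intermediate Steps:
I(Q) = 2*Q (I(Q) = Q*2 = 2*Q)
X = 1 (X = (2*3 - 5)² = (6 - 5)² = 1² = 1)
p = 6533/161 (p = -13066/(-322) = -13066*(-1/322) = 6533/161 ≈ 40.578)
p + X = 6533/161 + 1 = 6694/161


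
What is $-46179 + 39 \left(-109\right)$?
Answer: $-50430$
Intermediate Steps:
$-46179 + 39 \left(-109\right) = -46179 - 4251 = -50430$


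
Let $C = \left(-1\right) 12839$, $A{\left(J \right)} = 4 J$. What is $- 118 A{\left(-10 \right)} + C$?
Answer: $-8119$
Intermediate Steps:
$C = -12839$
$- 118 A{\left(-10 \right)} + C = - 118 \cdot 4 \left(-10\right) - 12839 = \left(-118\right) \left(-40\right) - 12839 = 4720 - 12839 = -8119$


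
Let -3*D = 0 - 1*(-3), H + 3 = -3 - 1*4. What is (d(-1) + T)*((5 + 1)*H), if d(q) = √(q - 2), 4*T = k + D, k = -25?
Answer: 390 - 60*I*√3 ≈ 390.0 - 103.92*I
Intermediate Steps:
H = -10 (H = -3 + (-3 - 1*4) = -3 + (-3 - 4) = -3 - 7 = -10)
D = -1 (D = -(0 - 1*(-3))/3 = -(0 + 3)/3 = -⅓*3 = -1)
T = -13/2 (T = (-25 - 1)/4 = (¼)*(-26) = -13/2 ≈ -6.5000)
d(q) = √(-2 + q)
(d(-1) + T)*((5 + 1)*H) = (√(-2 - 1) - 13/2)*((5 + 1)*(-10)) = (√(-3) - 13/2)*(6*(-10)) = (I*√3 - 13/2)*(-60) = (-13/2 + I*√3)*(-60) = 390 - 60*I*√3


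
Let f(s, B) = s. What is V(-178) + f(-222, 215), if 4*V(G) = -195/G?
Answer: -157869/712 ≈ -221.73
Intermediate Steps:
V(G) = -195/(4*G) (V(G) = (-195/G)/4 = -195/(4*G))
V(-178) + f(-222, 215) = -195/4/(-178) - 222 = -195/4*(-1/178) - 222 = 195/712 - 222 = -157869/712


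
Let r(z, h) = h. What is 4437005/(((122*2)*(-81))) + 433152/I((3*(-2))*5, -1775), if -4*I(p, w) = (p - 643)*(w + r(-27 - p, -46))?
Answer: -1823979771059/8073811404 ≈ -225.91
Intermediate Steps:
I(p, w) = -(-643 + p)*(-46 + w)/4 (I(p, w) = -(p - 643)*(w - 46)/4 = -(-643 + p)*(-46 + w)/4)
4437005/(((122*2)*(-81))) + 433152/I((3*(-2))*5, -1775) = 4437005/(((122*2)*(-81))) + 433152/(-14789/2 + 23*((3*(-2))*5)/2 + (643/4)*(-1775) - ¼*(3*(-2))*5*(-1775)) = 4437005/((244*(-81))) + 433152/(-14789/2 + 23*(-6*5)/2 - 1141325/4 - ¼*(-6*5)*(-1775)) = 4437005/(-19764) + 433152/(-14789/2 + (23/2)*(-30) - 1141325/4 - ¼*(-30)*(-1775)) = 4437005*(-1/19764) + 433152/(-14789/2 - 345 - 1141325/4 - 26625/2) = -4437005/19764 + 433152/(-1225533/4) = -4437005/19764 + 433152*(-4/1225533) = -4437005/19764 - 577536/408511 = -1823979771059/8073811404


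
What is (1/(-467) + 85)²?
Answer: 1575613636/218089 ≈ 7224.6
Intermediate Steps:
(1/(-467) + 85)² = (-1/467 + 85)² = (39694/467)² = 1575613636/218089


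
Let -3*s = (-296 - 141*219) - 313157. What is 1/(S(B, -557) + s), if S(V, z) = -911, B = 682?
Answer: 3/341599 ≈ 8.7822e-6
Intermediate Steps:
s = 344332/3 (s = -((-296 - 141*219) - 313157)/3 = -((-296 - 30879) - 313157)/3 = -(-31175 - 313157)/3 = -⅓*(-344332) = 344332/3 ≈ 1.1478e+5)
1/(S(B, -557) + s) = 1/(-911 + 344332/3) = 1/(341599/3) = 3/341599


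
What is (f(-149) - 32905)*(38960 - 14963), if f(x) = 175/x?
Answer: -117657770940/149 ≈ -7.8965e+8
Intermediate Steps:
(f(-149) - 32905)*(38960 - 14963) = (175/(-149) - 32905)*(38960 - 14963) = (175*(-1/149) - 32905)*23997 = (-175/149 - 32905)*23997 = -4903020/149*23997 = -117657770940/149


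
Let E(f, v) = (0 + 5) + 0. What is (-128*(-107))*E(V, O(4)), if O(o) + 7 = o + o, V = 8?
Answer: 68480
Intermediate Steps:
O(o) = -7 + 2*o (O(o) = -7 + (o + o) = -7 + 2*o)
E(f, v) = 5 (E(f, v) = 5 + 0 = 5)
(-128*(-107))*E(V, O(4)) = -128*(-107)*5 = 13696*5 = 68480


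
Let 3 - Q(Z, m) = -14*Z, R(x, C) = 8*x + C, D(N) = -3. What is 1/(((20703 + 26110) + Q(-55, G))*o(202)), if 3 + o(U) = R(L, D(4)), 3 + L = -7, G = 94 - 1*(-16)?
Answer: -1/3959956 ≈ -2.5253e-7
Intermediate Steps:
G = 110 (G = 94 + 16 = 110)
L = -10 (L = -3 - 7 = -10)
R(x, C) = C + 8*x
Q(Z, m) = 3 + 14*Z (Q(Z, m) = 3 - (-14)*Z = 3 + 14*Z)
o(U) = -86 (o(U) = -3 + (-3 + 8*(-10)) = -3 + (-3 - 80) = -3 - 83 = -86)
1/(((20703 + 26110) + Q(-55, G))*o(202)) = 1/(((20703 + 26110) + (3 + 14*(-55)))*(-86)) = -1/86/(46813 + (3 - 770)) = -1/86/(46813 - 767) = -1/86/46046 = (1/46046)*(-1/86) = -1/3959956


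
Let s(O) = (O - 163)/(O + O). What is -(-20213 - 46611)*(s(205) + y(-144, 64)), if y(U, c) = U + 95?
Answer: -669843776/205 ≈ -3.2675e+6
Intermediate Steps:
y(U, c) = 95 + U
s(O) = (-163 + O)/(2*O) (s(O) = (-163 + O)/((2*O)) = (-163 + O)*(1/(2*O)) = (-163 + O)/(2*O))
-(-20213 - 46611)*(s(205) + y(-144, 64)) = -(-20213 - 46611)*((½)*(-163 + 205)/205 + (95 - 144)) = -(-66824)*((½)*(1/205)*42 - 49) = -(-66824)*(21/205 - 49) = -(-66824)*(-10024)/205 = -1*669843776/205 = -669843776/205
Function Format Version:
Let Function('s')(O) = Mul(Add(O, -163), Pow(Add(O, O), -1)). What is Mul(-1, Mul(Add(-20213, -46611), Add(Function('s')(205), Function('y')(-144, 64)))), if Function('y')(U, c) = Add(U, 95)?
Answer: Rational(-669843776, 205) ≈ -3.2675e+6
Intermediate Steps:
Function('y')(U, c) = Add(95, U)
Function('s')(O) = Mul(Rational(1, 2), Pow(O, -1), Add(-163, O)) (Function('s')(O) = Mul(Add(-163, O), Pow(Mul(2, O), -1)) = Mul(Add(-163, O), Mul(Rational(1, 2), Pow(O, -1))) = Mul(Rational(1, 2), Pow(O, -1), Add(-163, O)))
Mul(-1, Mul(Add(-20213, -46611), Add(Function('s')(205), Function('y')(-144, 64)))) = Mul(-1, Mul(Add(-20213, -46611), Add(Mul(Rational(1, 2), Pow(205, -1), Add(-163, 205)), Add(95, -144)))) = Mul(-1, Mul(-66824, Add(Mul(Rational(1, 2), Rational(1, 205), 42), -49))) = Mul(-1, Mul(-66824, Add(Rational(21, 205), -49))) = Mul(-1, Mul(-66824, Rational(-10024, 205))) = Mul(-1, Rational(669843776, 205)) = Rational(-669843776, 205)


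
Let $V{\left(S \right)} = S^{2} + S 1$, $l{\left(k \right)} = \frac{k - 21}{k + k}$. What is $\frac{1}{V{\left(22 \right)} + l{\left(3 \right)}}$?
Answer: $\frac{1}{503} \approx 0.0019881$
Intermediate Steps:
$l{\left(k \right)} = \frac{-21 + k}{2 k}$
$V{\left(S \right)} = S + S^{2}$ ($V{\left(S \right)} = S^{2} + S = S + S^{2}$)
$\frac{1}{V{\left(22 \right)} + l{\left(3 \right)}} = \frac{1}{22 \left(1 + 22\right) + \frac{-21 + 3}{2 \cdot 3}} = \frac{1}{22 \cdot 23 + \frac{1}{2} \cdot \frac{1}{3} \left(-18\right)} = \frac{1}{506 - 3} = \frac{1}{503}$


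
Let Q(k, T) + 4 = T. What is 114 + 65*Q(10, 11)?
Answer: 569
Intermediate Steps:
Q(k, T) = -4 + T
114 + 65*Q(10, 11) = 114 + 65*(-4 + 11) = 114 + 65*7 = 114 + 455 = 569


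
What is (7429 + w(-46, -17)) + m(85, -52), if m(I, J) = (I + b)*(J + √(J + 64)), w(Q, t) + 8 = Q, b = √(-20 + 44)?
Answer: 2955 - 104*√6 + 12*√2 + 170*√3 ≈ 3011.7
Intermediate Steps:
b = 2*√6 (b = √24 = 2*√6 ≈ 4.8990)
w(Q, t) = -8 + Q
m(I, J) = (I + 2*√6)*(J + √(64 + J)) (m(I, J) = (I + 2*√6)*(J + √(J + 64)) = (I + 2*√6)*(J + √(64 + J)))
(7429 + w(-46, -17)) + m(85, -52) = (7429 + (-8 - 46)) + (2*√(384 + 6*(-52)) + 85*(-52) + 85*√(64 - 52) + 2*(-52)*√6) = (7429 - 54) + (2*√(384 - 312) - 4420 + 85*√12 - 104*√6) = 7375 + (2*√72 - 4420 + 85*(2*√3) - 104*√6) = 7375 + (2*(6*√2) - 4420 + 170*√3 - 104*√6) = 7375 + (12*√2 - 4420 + 170*√3 - 104*√6) = 7375 + (-4420 - 104*√6 + 12*√2 + 170*√3) = 2955 - 104*√6 + 12*√2 + 170*√3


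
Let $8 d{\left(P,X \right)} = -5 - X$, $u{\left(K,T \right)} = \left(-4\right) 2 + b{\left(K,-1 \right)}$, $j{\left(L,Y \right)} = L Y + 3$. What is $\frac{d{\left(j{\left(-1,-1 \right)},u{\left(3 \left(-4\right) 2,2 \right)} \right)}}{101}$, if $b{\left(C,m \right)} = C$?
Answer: $\frac{27}{808} \approx 0.033416$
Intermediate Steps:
$j{\left(L,Y \right)} = 3 + L Y$
$u{\left(K,T \right)} = -8 + K$ ($u{\left(K,T \right)} = \left(-4\right) 2 + K = -8 + K$)
$d{\left(P,X \right)} = - \frac{5}{8} - \frac{X}{8}$ ($d{\left(P,X \right)} = \frac{-5 - X}{8} = - \frac{5}{8} - \frac{X}{8}$)
$\frac{d{\left(j{\left(-1,-1 \right)},u{\left(3 \left(-4\right) 2,2 \right)} \right)}}{101} = \frac{- \frac{5}{8} - \frac{-8 + 3 \left(-4\right) 2}{8}}{101} = \left(- \frac{5}{8} - \frac{-8 - 24}{8}\right) \frac{1}{101} = \left(- \frac{5}{8} - -4\right) \frac{1}{101} = \left(- \frac{5}{8} + 4\right) \frac{1}{101} = \frac{27}{8} \cdot \frac{1}{101} = \frac{27}{808}$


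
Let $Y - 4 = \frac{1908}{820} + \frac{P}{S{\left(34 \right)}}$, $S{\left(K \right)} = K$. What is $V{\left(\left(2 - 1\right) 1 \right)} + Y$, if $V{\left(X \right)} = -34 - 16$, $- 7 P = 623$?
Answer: $- \frac{322647}{6970} \approx -46.291$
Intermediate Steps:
$P = -89$ ($P = \left(- \frac{1}{7}\right) 623 = -89$)
$Y = \frac{25853}{6970}$ ($Y = 4 + \left(\frac{1908}{820} - \frac{89}{34}\right) = 4 + \left(1908 \cdot \frac{1}{820} - \frac{89}{34}\right) = 4 + \left(\frac{477}{205} - \frac{89}{34}\right) = 4 - \frac{2027}{6970} = \frac{25853}{6970} \approx 3.7092$)
$V{\left(X \right)} = -50$
$V{\left(\left(2 - 1\right) 1 \right)} + Y = -50 + \frac{25853}{6970} = - \frac{322647}{6970}$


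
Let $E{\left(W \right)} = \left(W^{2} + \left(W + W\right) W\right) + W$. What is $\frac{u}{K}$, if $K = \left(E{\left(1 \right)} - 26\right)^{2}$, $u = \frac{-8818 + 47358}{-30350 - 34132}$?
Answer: $- \frac{9635}{7802322} \approx -0.0012349$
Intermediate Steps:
$E{\left(W \right)} = W + 3 W^{2}$ ($E{\left(W \right)} = \left(W^{2} + 2 W W\right) + W = \left(W^{2} + 2 W^{2}\right) + W = 3 W^{2} + W = W + 3 W^{2}$)
$u = - \frac{19270}{32241}$ ($u = \frac{38540}{-64482} = 38540 \left(- \frac{1}{64482}\right) = - \frac{19270}{32241} \approx -0.59769$)
$K = 484$ ($K = \left(1 \left(1 + 3 \cdot 1\right) - 26\right)^{2} = \left(1 \left(1 + 3\right) - 26\right)^{2} = \left(1 \cdot 4 - 26\right)^{2} = \left(4 - 26\right)^{2} = \left(-22\right)^{2} = 484$)
$\frac{u}{K} = - \frac{19270}{32241 \cdot 484} = \left(- \frac{19270}{32241}\right) \frac{1}{484} = - \frac{9635}{7802322}$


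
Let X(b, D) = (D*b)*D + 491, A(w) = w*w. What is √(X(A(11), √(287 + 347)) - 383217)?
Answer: 2*I*√76503 ≈ 553.18*I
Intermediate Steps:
A(w) = w²
X(b, D) = 491 + b*D² (X(b, D) = b*D² + 491 = 491 + b*D²)
√(X(A(11), √(287 + 347)) - 383217) = √((491 + 11²*(√(287 + 347))²) - 383217) = √((491 + 121*(√634)²) - 383217) = √((491 + 121*634) - 383217) = √((491 + 76714) - 383217) = √(77205 - 383217) = √(-306012) = 2*I*√76503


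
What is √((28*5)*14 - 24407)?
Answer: I*√22447 ≈ 149.82*I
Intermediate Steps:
√((28*5)*14 - 24407) = √(140*14 - 24407) = √(1960 - 24407) = √(-22447) = I*√22447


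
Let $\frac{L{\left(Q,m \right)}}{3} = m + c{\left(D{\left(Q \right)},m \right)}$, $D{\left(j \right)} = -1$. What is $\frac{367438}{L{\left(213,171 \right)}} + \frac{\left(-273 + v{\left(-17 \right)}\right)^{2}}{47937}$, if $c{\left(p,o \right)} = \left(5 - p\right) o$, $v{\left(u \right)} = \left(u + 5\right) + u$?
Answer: $\frac{314761210}{3020031} \approx 104.22$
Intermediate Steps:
$v{\left(u \right)} = 5 + 2 u$ ($v{\left(u \right)} = \left(5 + u\right) + u = 5 + 2 u$)
$c{\left(p,o \right)} = o \left(5 - p\right)$
$L{\left(Q,m \right)} = 21 m$ ($L{\left(Q,m \right)} = 3 \left(m + m \left(5 - -1\right)\right) = 3 \left(m + m \left(5 + 1\right)\right) = 3 \left(m + m 6\right) = 3 \left(m + 6 m\right) = 3 \cdot 7 m = 21 m$)
$\frac{367438}{L{\left(213,171 \right)}} + \frac{\left(-273 + v{\left(-17 \right)}\right)^{2}}{47937} = \frac{367438}{21 \cdot 171} + \frac{\left(-273 + \left(5 + 2 \left(-17\right)\right)\right)^{2}}{47937} = \frac{367438}{3591} + \left(-273 + \left(5 - 34\right)\right)^{2} \cdot \frac{1}{47937} = 367438 \cdot \frac{1}{3591} + \left(-273 - 29\right)^{2} \cdot \frac{1}{47937} = \frac{367438}{3591} + \left(-302\right)^{2} \cdot \frac{1}{47937} = \frac{367438}{3591} + 91204 \cdot \frac{1}{47937} = \frac{367438}{3591} + \frac{91204}{47937} = \frac{314761210}{3020031}$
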